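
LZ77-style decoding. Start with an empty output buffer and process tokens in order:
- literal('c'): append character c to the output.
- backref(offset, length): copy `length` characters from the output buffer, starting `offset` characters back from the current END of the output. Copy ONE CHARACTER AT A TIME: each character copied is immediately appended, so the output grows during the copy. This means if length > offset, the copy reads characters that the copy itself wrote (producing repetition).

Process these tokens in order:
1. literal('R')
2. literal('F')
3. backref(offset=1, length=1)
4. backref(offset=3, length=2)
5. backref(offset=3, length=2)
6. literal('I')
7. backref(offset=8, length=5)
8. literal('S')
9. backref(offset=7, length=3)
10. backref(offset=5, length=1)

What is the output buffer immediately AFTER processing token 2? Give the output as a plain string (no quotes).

Token 1: literal('R'). Output: "R"
Token 2: literal('F'). Output: "RF"

Answer: RF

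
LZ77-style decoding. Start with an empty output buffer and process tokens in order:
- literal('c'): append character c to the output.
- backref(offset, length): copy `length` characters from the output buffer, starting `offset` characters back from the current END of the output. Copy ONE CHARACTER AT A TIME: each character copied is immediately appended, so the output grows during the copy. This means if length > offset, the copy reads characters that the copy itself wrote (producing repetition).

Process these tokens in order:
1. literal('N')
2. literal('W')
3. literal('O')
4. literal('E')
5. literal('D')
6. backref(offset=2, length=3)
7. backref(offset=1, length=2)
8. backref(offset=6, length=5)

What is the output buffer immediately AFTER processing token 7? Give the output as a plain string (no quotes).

Answer: NWOEDEDEEE

Derivation:
Token 1: literal('N'). Output: "N"
Token 2: literal('W'). Output: "NW"
Token 3: literal('O'). Output: "NWO"
Token 4: literal('E'). Output: "NWOE"
Token 5: literal('D'). Output: "NWOED"
Token 6: backref(off=2, len=3) (overlapping!). Copied 'EDE' from pos 3. Output: "NWOEDEDE"
Token 7: backref(off=1, len=2) (overlapping!). Copied 'EE' from pos 7. Output: "NWOEDEDEEE"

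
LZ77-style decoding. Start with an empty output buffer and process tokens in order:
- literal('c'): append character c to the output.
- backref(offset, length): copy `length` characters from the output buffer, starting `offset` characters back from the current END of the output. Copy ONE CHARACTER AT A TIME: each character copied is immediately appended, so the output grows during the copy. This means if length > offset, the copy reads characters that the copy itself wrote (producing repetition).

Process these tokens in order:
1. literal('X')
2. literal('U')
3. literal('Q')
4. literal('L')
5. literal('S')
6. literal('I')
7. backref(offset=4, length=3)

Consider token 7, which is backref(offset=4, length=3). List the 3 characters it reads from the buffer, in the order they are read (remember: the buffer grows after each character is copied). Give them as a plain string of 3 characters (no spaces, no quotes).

Answer: QLS

Derivation:
Token 1: literal('X'). Output: "X"
Token 2: literal('U'). Output: "XU"
Token 3: literal('Q'). Output: "XUQ"
Token 4: literal('L'). Output: "XUQL"
Token 5: literal('S'). Output: "XUQLS"
Token 6: literal('I'). Output: "XUQLSI"
Token 7: backref(off=4, len=3). Buffer before: "XUQLSI" (len 6)
  byte 1: read out[2]='Q', append. Buffer now: "XUQLSIQ"
  byte 2: read out[3]='L', append. Buffer now: "XUQLSIQL"
  byte 3: read out[4]='S', append. Buffer now: "XUQLSIQLS"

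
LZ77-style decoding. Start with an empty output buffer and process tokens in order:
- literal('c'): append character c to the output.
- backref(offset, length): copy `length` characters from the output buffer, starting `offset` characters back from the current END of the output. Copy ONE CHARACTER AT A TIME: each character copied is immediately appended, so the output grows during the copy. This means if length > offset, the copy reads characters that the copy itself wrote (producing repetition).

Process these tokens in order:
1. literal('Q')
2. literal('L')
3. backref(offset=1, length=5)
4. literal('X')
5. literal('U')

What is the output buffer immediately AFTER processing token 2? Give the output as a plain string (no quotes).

Token 1: literal('Q'). Output: "Q"
Token 2: literal('L'). Output: "QL"

Answer: QL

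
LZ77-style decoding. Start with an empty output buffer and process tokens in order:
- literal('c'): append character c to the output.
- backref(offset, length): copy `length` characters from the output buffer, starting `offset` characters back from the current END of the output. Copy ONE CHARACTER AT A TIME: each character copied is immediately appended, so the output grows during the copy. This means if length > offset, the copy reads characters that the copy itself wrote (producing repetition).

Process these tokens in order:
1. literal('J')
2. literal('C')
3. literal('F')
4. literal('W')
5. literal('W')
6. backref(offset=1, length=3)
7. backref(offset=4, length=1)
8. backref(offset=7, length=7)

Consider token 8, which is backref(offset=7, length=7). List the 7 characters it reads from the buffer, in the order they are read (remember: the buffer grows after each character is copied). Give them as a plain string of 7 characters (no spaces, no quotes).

Token 1: literal('J'). Output: "J"
Token 2: literal('C'). Output: "JC"
Token 3: literal('F'). Output: "JCF"
Token 4: literal('W'). Output: "JCFW"
Token 5: literal('W'). Output: "JCFWW"
Token 6: backref(off=1, len=3) (overlapping!). Copied 'WWW' from pos 4. Output: "JCFWWWWW"
Token 7: backref(off=4, len=1). Copied 'W' from pos 4. Output: "JCFWWWWWW"
Token 8: backref(off=7, len=7). Buffer before: "JCFWWWWWW" (len 9)
  byte 1: read out[2]='F', append. Buffer now: "JCFWWWWWWF"
  byte 2: read out[3]='W', append. Buffer now: "JCFWWWWWWFW"
  byte 3: read out[4]='W', append. Buffer now: "JCFWWWWWWFWW"
  byte 4: read out[5]='W', append. Buffer now: "JCFWWWWWWFWWW"
  byte 5: read out[6]='W', append. Buffer now: "JCFWWWWWWFWWWW"
  byte 6: read out[7]='W', append. Buffer now: "JCFWWWWWWFWWWWW"
  byte 7: read out[8]='W', append. Buffer now: "JCFWWWWWWFWWWWWW"

Answer: FWWWWWW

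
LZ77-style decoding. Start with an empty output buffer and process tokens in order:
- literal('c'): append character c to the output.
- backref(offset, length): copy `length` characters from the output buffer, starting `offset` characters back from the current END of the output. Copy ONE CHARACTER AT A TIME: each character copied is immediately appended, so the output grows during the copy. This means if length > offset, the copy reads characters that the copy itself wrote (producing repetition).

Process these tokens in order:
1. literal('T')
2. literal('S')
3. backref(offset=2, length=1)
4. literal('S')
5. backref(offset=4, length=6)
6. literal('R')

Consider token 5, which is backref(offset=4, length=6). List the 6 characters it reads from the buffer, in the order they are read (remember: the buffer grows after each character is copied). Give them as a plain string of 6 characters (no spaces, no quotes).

Answer: TSTSTS

Derivation:
Token 1: literal('T'). Output: "T"
Token 2: literal('S'). Output: "TS"
Token 3: backref(off=2, len=1). Copied 'T' from pos 0. Output: "TST"
Token 4: literal('S'). Output: "TSTS"
Token 5: backref(off=4, len=6). Buffer before: "TSTS" (len 4)
  byte 1: read out[0]='T', append. Buffer now: "TSTST"
  byte 2: read out[1]='S', append. Buffer now: "TSTSTS"
  byte 3: read out[2]='T', append. Buffer now: "TSTSTST"
  byte 4: read out[3]='S', append. Buffer now: "TSTSTSTS"
  byte 5: read out[4]='T', append. Buffer now: "TSTSTSTST"
  byte 6: read out[5]='S', append. Buffer now: "TSTSTSTSTS"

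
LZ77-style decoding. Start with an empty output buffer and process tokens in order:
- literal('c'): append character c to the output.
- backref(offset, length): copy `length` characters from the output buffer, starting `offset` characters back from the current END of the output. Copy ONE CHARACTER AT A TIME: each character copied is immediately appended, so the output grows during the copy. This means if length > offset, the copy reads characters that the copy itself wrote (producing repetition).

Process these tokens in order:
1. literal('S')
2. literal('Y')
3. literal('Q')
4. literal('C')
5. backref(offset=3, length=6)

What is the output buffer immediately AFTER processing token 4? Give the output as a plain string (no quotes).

Token 1: literal('S'). Output: "S"
Token 2: literal('Y'). Output: "SY"
Token 3: literal('Q'). Output: "SYQ"
Token 4: literal('C'). Output: "SYQC"

Answer: SYQC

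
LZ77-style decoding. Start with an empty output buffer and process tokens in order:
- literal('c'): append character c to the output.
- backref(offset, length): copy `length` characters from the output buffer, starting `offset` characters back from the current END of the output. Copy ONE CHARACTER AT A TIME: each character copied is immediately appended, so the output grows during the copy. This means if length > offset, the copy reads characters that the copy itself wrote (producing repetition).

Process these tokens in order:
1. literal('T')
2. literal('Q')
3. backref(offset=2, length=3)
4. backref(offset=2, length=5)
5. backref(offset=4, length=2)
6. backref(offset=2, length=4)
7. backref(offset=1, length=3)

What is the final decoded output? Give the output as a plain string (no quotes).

Answer: TQTQTQTQTQTQTQTQQQQ

Derivation:
Token 1: literal('T'). Output: "T"
Token 2: literal('Q'). Output: "TQ"
Token 3: backref(off=2, len=3) (overlapping!). Copied 'TQT' from pos 0. Output: "TQTQT"
Token 4: backref(off=2, len=5) (overlapping!). Copied 'QTQTQ' from pos 3. Output: "TQTQTQTQTQ"
Token 5: backref(off=4, len=2). Copied 'TQ' from pos 6. Output: "TQTQTQTQTQTQ"
Token 6: backref(off=2, len=4) (overlapping!). Copied 'TQTQ' from pos 10. Output: "TQTQTQTQTQTQTQTQ"
Token 7: backref(off=1, len=3) (overlapping!). Copied 'QQQ' from pos 15. Output: "TQTQTQTQTQTQTQTQQQQ"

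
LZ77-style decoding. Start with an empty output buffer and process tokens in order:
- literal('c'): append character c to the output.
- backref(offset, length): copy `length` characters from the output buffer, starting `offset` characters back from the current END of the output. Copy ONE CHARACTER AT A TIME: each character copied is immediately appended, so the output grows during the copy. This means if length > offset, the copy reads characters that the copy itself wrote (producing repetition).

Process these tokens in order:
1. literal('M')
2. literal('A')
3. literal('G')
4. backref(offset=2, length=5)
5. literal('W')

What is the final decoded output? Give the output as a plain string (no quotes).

Answer: MAGAGAGAW

Derivation:
Token 1: literal('M'). Output: "M"
Token 2: literal('A'). Output: "MA"
Token 3: literal('G'). Output: "MAG"
Token 4: backref(off=2, len=5) (overlapping!). Copied 'AGAGA' from pos 1. Output: "MAGAGAGA"
Token 5: literal('W'). Output: "MAGAGAGAW"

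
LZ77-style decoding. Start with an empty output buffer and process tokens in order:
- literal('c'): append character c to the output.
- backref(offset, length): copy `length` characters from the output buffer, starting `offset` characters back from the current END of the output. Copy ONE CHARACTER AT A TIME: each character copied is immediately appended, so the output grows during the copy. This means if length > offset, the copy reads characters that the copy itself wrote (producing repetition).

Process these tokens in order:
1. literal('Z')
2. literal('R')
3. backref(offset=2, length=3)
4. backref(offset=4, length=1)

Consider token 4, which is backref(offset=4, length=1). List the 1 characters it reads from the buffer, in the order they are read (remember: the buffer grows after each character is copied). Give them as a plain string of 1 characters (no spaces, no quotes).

Token 1: literal('Z'). Output: "Z"
Token 2: literal('R'). Output: "ZR"
Token 3: backref(off=2, len=3) (overlapping!). Copied 'ZRZ' from pos 0. Output: "ZRZRZ"
Token 4: backref(off=4, len=1). Buffer before: "ZRZRZ" (len 5)
  byte 1: read out[1]='R', append. Buffer now: "ZRZRZR"

Answer: R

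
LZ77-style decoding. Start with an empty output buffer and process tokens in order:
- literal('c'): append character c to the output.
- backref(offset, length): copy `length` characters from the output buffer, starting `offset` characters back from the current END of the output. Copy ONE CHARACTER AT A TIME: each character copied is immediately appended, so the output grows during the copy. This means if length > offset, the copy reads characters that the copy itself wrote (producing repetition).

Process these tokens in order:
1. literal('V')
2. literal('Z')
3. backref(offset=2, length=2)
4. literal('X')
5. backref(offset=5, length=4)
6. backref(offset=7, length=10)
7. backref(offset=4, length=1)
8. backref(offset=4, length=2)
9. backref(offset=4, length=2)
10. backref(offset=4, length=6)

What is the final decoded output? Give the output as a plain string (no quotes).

Answer: VZVZXVZVZVZXVZVZVZXZVZXZVZXZVZ

Derivation:
Token 1: literal('V'). Output: "V"
Token 2: literal('Z'). Output: "VZ"
Token 3: backref(off=2, len=2). Copied 'VZ' from pos 0. Output: "VZVZ"
Token 4: literal('X'). Output: "VZVZX"
Token 5: backref(off=5, len=4). Copied 'VZVZ' from pos 0. Output: "VZVZXVZVZ"
Token 6: backref(off=7, len=10) (overlapping!). Copied 'VZXVZVZVZX' from pos 2. Output: "VZVZXVZVZVZXVZVZVZX"
Token 7: backref(off=4, len=1). Copied 'Z' from pos 15. Output: "VZVZXVZVZVZXVZVZVZXZ"
Token 8: backref(off=4, len=2). Copied 'VZ' from pos 16. Output: "VZVZXVZVZVZXVZVZVZXZVZ"
Token 9: backref(off=4, len=2). Copied 'XZ' from pos 18. Output: "VZVZXVZVZVZXVZVZVZXZVZXZ"
Token 10: backref(off=4, len=6) (overlapping!). Copied 'VZXZVZ' from pos 20. Output: "VZVZXVZVZVZXVZVZVZXZVZXZVZXZVZ"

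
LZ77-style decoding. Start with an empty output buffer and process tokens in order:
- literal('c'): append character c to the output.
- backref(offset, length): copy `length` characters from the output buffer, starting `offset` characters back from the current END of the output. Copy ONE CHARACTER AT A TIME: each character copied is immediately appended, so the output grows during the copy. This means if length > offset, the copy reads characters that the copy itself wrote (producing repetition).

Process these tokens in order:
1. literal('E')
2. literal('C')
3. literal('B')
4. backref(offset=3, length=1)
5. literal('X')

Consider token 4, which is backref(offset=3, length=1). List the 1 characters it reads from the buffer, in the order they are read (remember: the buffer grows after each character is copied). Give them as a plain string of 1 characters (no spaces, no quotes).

Answer: E

Derivation:
Token 1: literal('E'). Output: "E"
Token 2: literal('C'). Output: "EC"
Token 3: literal('B'). Output: "ECB"
Token 4: backref(off=3, len=1). Buffer before: "ECB" (len 3)
  byte 1: read out[0]='E', append. Buffer now: "ECBE"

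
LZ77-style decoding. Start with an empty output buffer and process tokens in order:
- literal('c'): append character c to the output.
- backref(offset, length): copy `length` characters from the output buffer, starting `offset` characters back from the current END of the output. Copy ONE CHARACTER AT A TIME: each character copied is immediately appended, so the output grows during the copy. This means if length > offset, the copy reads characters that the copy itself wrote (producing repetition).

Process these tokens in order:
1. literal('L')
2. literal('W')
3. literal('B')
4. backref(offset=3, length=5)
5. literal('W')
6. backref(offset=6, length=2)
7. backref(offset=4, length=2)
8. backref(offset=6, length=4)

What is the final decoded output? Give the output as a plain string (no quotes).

Token 1: literal('L'). Output: "L"
Token 2: literal('W'). Output: "LW"
Token 3: literal('B'). Output: "LWB"
Token 4: backref(off=3, len=5) (overlapping!). Copied 'LWBLW' from pos 0. Output: "LWBLWBLW"
Token 5: literal('W'). Output: "LWBLWBLWW"
Token 6: backref(off=6, len=2). Copied 'LW' from pos 3. Output: "LWBLWBLWWLW"
Token 7: backref(off=4, len=2). Copied 'WW' from pos 7. Output: "LWBLWBLWWLWWW"
Token 8: backref(off=6, len=4). Copied 'WWLW' from pos 7. Output: "LWBLWBLWWLWWWWWLW"

Answer: LWBLWBLWWLWWWWWLW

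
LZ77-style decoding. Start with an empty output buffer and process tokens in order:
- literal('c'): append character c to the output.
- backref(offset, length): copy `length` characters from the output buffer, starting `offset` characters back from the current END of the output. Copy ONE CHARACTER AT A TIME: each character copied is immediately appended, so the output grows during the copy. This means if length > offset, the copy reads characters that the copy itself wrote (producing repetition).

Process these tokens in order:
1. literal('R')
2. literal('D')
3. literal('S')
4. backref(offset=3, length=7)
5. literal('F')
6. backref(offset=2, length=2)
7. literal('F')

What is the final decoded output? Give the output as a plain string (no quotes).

Token 1: literal('R'). Output: "R"
Token 2: literal('D'). Output: "RD"
Token 3: literal('S'). Output: "RDS"
Token 4: backref(off=3, len=7) (overlapping!). Copied 'RDSRDSR' from pos 0. Output: "RDSRDSRDSR"
Token 5: literal('F'). Output: "RDSRDSRDSRF"
Token 6: backref(off=2, len=2). Copied 'RF' from pos 9. Output: "RDSRDSRDSRFRF"
Token 7: literal('F'). Output: "RDSRDSRDSRFRFF"

Answer: RDSRDSRDSRFRFF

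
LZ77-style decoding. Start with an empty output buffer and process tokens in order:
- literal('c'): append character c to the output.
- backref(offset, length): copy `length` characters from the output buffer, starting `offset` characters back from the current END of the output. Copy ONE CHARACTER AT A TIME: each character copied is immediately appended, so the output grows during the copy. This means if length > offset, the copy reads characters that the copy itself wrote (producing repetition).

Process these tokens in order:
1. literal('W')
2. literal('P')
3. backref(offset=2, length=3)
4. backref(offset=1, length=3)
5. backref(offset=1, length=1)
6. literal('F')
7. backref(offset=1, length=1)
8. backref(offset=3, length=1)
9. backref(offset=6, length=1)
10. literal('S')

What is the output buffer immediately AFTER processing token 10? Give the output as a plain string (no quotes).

Answer: WPWPWWWWWFFWWS

Derivation:
Token 1: literal('W'). Output: "W"
Token 2: literal('P'). Output: "WP"
Token 3: backref(off=2, len=3) (overlapping!). Copied 'WPW' from pos 0. Output: "WPWPW"
Token 4: backref(off=1, len=3) (overlapping!). Copied 'WWW' from pos 4. Output: "WPWPWWWW"
Token 5: backref(off=1, len=1). Copied 'W' from pos 7. Output: "WPWPWWWWW"
Token 6: literal('F'). Output: "WPWPWWWWWF"
Token 7: backref(off=1, len=1). Copied 'F' from pos 9. Output: "WPWPWWWWWFF"
Token 8: backref(off=3, len=1). Copied 'W' from pos 8. Output: "WPWPWWWWWFFW"
Token 9: backref(off=6, len=1). Copied 'W' from pos 6. Output: "WPWPWWWWWFFWW"
Token 10: literal('S'). Output: "WPWPWWWWWFFWWS"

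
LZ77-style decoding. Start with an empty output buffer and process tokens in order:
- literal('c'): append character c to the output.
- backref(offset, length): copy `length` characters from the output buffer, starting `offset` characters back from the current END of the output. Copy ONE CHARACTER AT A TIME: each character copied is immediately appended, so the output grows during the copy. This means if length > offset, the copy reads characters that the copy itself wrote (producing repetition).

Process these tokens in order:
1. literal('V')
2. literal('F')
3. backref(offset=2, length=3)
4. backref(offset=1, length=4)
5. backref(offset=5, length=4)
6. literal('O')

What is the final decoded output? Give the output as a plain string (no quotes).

Answer: VFVFVVVVVVVVVO

Derivation:
Token 1: literal('V'). Output: "V"
Token 2: literal('F'). Output: "VF"
Token 3: backref(off=2, len=3) (overlapping!). Copied 'VFV' from pos 0. Output: "VFVFV"
Token 4: backref(off=1, len=4) (overlapping!). Copied 'VVVV' from pos 4. Output: "VFVFVVVVV"
Token 5: backref(off=5, len=4). Copied 'VVVV' from pos 4. Output: "VFVFVVVVVVVVV"
Token 6: literal('O'). Output: "VFVFVVVVVVVVVO"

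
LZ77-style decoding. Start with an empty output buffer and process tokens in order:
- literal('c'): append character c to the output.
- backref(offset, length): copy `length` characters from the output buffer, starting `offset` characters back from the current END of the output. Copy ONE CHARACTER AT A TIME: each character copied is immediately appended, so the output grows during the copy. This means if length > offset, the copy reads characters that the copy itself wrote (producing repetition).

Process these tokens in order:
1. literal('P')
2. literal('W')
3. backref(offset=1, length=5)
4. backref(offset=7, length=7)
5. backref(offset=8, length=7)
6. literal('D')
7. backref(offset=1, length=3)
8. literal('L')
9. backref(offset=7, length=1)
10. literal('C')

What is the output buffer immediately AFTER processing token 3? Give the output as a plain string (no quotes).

Token 1: literal('P'). Output: "P"
Token 2: literal('W'). Output: "PW"
Token 3: backref(off=1, len=5) (overlapping!). Copied 'WWWWW' from pos 1. Output: "PWWWWWW"

Answer: PWWWWWW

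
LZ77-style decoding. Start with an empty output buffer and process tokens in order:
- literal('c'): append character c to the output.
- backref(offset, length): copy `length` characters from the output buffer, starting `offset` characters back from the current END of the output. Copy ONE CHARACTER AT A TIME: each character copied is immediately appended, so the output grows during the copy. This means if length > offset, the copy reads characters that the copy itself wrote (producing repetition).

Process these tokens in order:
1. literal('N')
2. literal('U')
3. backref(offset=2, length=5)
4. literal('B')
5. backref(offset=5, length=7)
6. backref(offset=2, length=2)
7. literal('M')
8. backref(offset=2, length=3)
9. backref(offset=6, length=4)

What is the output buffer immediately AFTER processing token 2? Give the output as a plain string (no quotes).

Answer: NU

Derivation:
Token 1: literal('N'). Output: "N"
Token 2: literal('U'). Output: "NU"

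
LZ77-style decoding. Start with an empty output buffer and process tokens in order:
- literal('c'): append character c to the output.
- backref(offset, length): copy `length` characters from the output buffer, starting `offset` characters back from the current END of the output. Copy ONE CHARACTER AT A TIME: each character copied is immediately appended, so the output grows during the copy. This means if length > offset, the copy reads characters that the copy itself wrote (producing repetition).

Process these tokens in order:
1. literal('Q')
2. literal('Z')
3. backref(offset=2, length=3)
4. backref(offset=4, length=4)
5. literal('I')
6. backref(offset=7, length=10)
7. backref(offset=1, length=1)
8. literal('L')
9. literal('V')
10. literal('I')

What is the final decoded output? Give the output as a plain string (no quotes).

Token 1: literal('Q'). Output: "Q"
Token 2: literal('Z'). Output: "QZ"
Token 3: backref(off=2, len=3) (overlapping!). Copied 'QZQ' from pos 0. Output: "QZQZQ"
Token 4: backref(off=4, len=4). Copied 'ZQZQ' from pos 1. Output: "QZQZQZQZQ"
Token 5: literal('I'). Output: "QZQZQZQZQI"
Token 6: backref(off=7, len=10) (overlapping!). Copied 'ZQZQZQIZQZ' from pos 3. Output: "QZQZQZQZQIZQZQZQIZQZ"
Token 7: backref(off=1, len=1). Copied 'Z' from pos 19. Output: "QZQZQZQZQIZQZQZQIZQZZ"
Token 8: literal('L'). Output: "QZQZQZQZQIZQZQZQIZQZZL"
Token 9: literal('V'). Output: "QZQZQZQZQIZQZQZQIZQZZLV"
Token 10: literal('I'). Output: "QZQZQZQZQIZQZQZQIZQZZLVI"

Answer: QZQZQZQZQIZQZQZQIZQZZLVI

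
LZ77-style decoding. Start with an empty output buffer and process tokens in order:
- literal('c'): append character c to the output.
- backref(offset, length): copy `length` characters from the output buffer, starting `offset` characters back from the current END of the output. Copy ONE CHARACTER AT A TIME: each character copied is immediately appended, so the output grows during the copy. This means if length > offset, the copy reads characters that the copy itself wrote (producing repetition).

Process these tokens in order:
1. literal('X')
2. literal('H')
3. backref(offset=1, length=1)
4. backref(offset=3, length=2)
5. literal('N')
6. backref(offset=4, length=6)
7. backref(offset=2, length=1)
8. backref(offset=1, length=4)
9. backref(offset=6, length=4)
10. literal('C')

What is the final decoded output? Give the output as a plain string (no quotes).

Answer: XHHXHNHXHNHXHHHHHXHHHC

Derivation:
Token 1: literal('X'). Output: "X"
Token 2: literal('H'). Output: "XH"
Token 3: backref(off=1, len=1). Copied 'H' from pos 1. Output: "XHH"
Token 4: backref(off=3, len=2). Copied 'XH' from pos 0. Output: "XHHXH"
Token 5: literal('N'). Output: "XHHXHN"
Token 6: backref(off=4, len=6) (overlapping!). Copied 'HXHNHX' from pos 2. Output: "XHHXHNHXHNHX"
Token 7: backref(off=2, len=1). Copied 'H' from pos 10. Output: "XHHXHNHXHNHXH"
Token 8: backref(off=1, len=4) (overlapping!). Copied 'HHHH' from pos 12. Output: "XHHXHNHXHNHXHHHHH"
Token 9: backref(off=6, len=4). Copied 'XHHH' from pos 11. Output: "XHHXHNHXHNHXHHHHHXHHH"
Token 10: literal('C'). Output: "XHHXHNHXHNHXHHHHHXHHHC"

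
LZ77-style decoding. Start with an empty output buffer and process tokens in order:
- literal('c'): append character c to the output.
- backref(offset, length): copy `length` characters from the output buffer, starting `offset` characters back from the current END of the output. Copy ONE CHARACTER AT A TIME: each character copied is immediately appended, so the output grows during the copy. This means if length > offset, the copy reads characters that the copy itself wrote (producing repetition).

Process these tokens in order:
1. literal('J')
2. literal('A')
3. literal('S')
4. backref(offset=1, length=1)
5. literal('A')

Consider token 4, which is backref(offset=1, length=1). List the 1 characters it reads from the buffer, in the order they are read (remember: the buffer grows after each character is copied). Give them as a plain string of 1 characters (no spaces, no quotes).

Answer: S

Derivation:
Token 1: literal('J'). Output: "J"
Token 2: literal('A'). Output: "JA"
Token 3: literal('S'). Output: "JAS"
Token 4: backref(off=1, len=1). Buffer before: "JAS" (len 3)
  byte 1: read out[2]='S', append. Buffer now: "JASS"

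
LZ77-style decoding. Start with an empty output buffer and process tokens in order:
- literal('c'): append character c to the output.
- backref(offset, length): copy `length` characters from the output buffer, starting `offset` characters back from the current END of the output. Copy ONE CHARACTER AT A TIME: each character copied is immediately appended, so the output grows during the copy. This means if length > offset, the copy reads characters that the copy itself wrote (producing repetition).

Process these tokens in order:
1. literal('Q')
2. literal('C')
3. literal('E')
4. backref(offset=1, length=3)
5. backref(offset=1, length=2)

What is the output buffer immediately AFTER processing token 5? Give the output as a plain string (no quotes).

Token 1: literal('Q'). Output: "Q"
Token 2: literal('C'). Output: "QC"
Token 3: literal('E'). Output: "QCE"
Token 4: backref(off=1, len=3) (overlapping!). Copied 'EEE' from pos 2. Output: "QCEEEE"
Token 5: backref(off=1, len=2) (overlapping!). Copied 'EE' from pos 5. Output: "QCEEEEEE"

Answer: QCEEEEEE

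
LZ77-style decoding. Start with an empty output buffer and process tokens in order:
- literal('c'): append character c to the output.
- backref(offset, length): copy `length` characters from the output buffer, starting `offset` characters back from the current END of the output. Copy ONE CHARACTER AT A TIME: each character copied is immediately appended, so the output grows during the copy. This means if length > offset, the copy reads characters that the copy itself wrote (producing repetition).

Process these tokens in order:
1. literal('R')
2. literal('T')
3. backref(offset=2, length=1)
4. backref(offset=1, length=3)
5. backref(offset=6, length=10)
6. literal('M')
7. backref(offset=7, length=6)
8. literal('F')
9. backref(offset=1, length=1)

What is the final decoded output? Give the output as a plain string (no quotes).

Answer: RTRRRRRTRRRRRTRRMRRRTRRFF

Derivation:
Token 1: literal('R'). Output: "R"
Token 2: literal('T'). Output: "RT"
Token 3: backref(off=2, len=1). Copied 'R' from pos 0. Output: "RTR"
Token 4: backref(off=1, len=3) (overlapping!). Copied 'RRR' from pos 2. Output: "RTRRRR"
Token 5: backref(off=6, len=10) (overlapping!). Copied 'RTRRRRRTRR' from pos 0. Output: "RTRRRRRTRRRRRTRR"
Token 6: literal('M'). Output: "RTRRRRRTRRRRRTRRM"
Token 7: backref(off=7, len=6). Copied 'RRRTRR' from pos 10. Output: "RTRRRRRTRRRRRTRRMRRRTRR"
Token 8: literal('F'). Output: "RTRRRRRTRRRRRTRRMRRRTRRF"
Token 9: backref(off=1, len=1). Copied 'F' from pos 23. Output: "RTRRRRRTRRRRRTRRMRRRTRRFF"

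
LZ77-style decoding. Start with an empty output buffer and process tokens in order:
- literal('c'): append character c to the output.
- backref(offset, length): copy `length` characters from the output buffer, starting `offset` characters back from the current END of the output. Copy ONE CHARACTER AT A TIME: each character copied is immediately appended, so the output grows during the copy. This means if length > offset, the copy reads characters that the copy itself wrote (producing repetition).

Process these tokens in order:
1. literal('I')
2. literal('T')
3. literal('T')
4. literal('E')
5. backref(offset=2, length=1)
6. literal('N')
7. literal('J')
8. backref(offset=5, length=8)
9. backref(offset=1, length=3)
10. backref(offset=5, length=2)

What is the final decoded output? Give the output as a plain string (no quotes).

Token 1: literal('I'). Output: "I"
Token 2: literal('T'). Output: "IT"
Token 3: literal('T'). Output: "ITT"
Token 4: literal('E'). Output: "ITTE"
Token 5: backref(off=2, len=1). Copied 'T' from pos 2. Output: "ITTET"
Token 6: literal('N'). Output: "ITTETN"
Token 7: literal('J'). Output: "ITTETNJ"
Token 8: backref(off=5, len=8) (overlapping!). Copied 'TETNJTET' from pos 2. Output: "ITTETNJTETNJTET"
Token 9: backref(off=1, len=3) (overlapping!). Copied 'TTT' from pos 14. Output: "ITTETNJTETNJTETTTT"
Token 10: backref(off=5, len=2). Copied 'ET' from pos 13. Output: "ITTETNJTETNJTETTTTET"

Answer: ITTETNJTETNJTETTTTET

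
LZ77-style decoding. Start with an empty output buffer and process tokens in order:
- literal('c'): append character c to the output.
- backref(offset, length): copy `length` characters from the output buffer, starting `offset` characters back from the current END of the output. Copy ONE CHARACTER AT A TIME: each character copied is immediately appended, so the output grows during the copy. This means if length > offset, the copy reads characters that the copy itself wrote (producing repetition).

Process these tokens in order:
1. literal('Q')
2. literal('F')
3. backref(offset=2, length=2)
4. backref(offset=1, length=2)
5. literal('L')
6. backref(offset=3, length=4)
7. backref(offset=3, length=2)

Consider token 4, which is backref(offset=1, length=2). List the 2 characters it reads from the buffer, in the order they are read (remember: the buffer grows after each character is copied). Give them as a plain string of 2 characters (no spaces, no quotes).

Answer: FF

Derivation:
Token 1: literal('Q'). Output: "Q"
Token 2: literal('F'). Output: "QF"
Token 3: backref(off=2, len=2). Copied 'QF' from pos 0. Output: "QFQF"
Token 4: backref(off=1, len=2). Buffer before: "QFQF" (len 4)
  byte 1: read out[3]='F', append. Buffer now: "QFQFF"
  byte 2: read out[4]='F', append. Buffer now: "QFQFFF"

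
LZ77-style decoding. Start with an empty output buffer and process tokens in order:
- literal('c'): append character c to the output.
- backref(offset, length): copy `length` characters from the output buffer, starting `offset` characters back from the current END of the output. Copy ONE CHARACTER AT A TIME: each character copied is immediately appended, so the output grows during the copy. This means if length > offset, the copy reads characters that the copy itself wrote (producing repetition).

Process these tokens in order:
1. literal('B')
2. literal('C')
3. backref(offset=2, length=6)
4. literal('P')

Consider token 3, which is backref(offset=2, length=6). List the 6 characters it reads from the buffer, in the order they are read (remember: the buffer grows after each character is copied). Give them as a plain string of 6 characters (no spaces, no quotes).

Token 1: literal('B'). Output: "B"
Token 2: literal('C'). Output: "BC"
Token 3: backref(off=2, len=6). Buffer before: "BC" (len 2)
  byte 1: read out[0]='B', append. Buffer now: "BCB"
  byte 2: read out[1]='C', append. Buffer now: "BCBC"
  byte 3: read out[2]='B', append. Buffer now: "BCBCB"
  byte 4: read out[3]='C', append. Buffer now: "BCBCBC"
  byte 5: read out[4]='B', append. Buffer now: "BCBCBCB"
  byte 6: read out[5]='C', append. Buffer now: "BCBCBCBC"

Answer: BCBCBC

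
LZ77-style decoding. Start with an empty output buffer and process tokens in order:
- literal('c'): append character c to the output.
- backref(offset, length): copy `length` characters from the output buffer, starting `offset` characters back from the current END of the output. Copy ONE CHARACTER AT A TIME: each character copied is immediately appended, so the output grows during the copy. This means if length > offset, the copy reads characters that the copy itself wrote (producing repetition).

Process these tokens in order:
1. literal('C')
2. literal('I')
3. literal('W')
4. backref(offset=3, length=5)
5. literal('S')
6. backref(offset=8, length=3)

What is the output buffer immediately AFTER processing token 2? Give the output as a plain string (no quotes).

Token 1: literal('C'). Output: "C"
Token 2: literal('I'). Output: "CI"

Answer: CI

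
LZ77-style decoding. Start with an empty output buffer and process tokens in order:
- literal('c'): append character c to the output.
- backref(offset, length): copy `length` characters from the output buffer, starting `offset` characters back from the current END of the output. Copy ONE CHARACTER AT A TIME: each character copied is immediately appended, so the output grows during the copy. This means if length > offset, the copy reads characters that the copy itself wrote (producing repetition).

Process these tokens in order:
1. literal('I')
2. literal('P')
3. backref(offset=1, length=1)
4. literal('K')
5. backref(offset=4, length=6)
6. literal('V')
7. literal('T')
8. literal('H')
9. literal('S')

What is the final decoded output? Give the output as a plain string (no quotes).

Answer: IPPKIPPKIPVTHS

Derivation:
Token 1: literal('I'). Output: "I"
Token 2: literal('P'). Output: "IP"
Token 3: backref(off=1, len=1). Copied 'P' from pos 1. Output: "IPP"
Token 4: literal('K'). Output: "IPPK"
Token 5: backref(off=4, len=6) (overlapping!). Copied 'IPPKIP' from pos 0. Output: "IPPKIPPKIP"
Token 6: literal('V'). Output: "IPPKIPPKIPV"
Token 7: literal('T'). Output: "IPPKIPPKIPVT"
Token 8: literal('H'). Output: "IPPKIPPKIPVTH"
Token 9: literal('S'). Output: "IPPKIPPKIPVTHS"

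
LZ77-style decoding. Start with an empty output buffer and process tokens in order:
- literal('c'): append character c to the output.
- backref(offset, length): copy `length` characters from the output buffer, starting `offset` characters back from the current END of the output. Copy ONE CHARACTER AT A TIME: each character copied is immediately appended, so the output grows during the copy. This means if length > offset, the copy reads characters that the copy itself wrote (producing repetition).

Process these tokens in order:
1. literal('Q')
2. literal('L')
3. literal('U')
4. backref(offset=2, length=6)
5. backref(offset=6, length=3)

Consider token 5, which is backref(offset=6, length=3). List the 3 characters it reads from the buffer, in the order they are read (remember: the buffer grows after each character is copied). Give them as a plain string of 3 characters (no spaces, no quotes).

Answer: LUL

Derivation:
Token 1: literal('Q'). Output: "Q"
Token 2: literal('L'). Output: "QL"
Token 3: literal('U'). Output: "QLU"
Token 4: backref(off=2, len=6) (overlapping!). Copied 'LULULU' from pos 1. Output: "QLULULULU"
Token 5: backref(off=6, len=3). Buffer before: "QLULULULU" (len 9)
  byte 1: read out[3]='L', append. Buffer now: "QLULULULUL"
  byte 2: read out[4]='U', append. Buffer now: "QLULULULULU"
  byte 3: read out[5]='L', append. Buffer now: "QLULULULULUL"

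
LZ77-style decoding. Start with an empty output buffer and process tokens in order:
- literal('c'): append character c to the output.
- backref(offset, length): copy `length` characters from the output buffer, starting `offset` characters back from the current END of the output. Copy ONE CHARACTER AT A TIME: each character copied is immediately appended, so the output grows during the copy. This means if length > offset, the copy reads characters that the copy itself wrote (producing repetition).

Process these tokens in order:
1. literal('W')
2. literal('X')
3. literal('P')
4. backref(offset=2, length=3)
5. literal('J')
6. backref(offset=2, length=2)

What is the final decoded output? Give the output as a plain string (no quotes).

Answer: WXPXPXJXJ

Derivation:
Token 1: literal('W'). Output: "W"
Token 2: literal('X'). Output: "WX"
Token 3: literal('P'). Output: "WXP"
Token 4: backref(off=2, len=3) (overlapping!). Copied 'XPX' from pos 1. Output: "WXPXPX"
Token 5: literal('J'). Output: "WXPXPXJ"
Token 6: backref(off=2, len=2). Copied 'XJ' from pos 5. Output: "WXPXPXJXJ"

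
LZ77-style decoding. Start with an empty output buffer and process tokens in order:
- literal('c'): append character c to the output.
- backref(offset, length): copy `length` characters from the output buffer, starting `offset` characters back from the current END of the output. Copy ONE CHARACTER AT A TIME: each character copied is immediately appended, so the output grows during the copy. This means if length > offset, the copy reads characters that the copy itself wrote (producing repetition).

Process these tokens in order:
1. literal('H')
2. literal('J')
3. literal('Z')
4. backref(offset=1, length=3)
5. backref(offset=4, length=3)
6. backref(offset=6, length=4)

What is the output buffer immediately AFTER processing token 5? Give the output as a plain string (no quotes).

Answer: HJZZZZZZZ

Derivation:
Token 1: literal('H'). Output: "H"
Token 2: literal('J'). Output: "HJ"
Token 3: literal('Z'). Output: "HJZ"
Token 4: backref(off=1, len=3) (overlapping!). Copied 'ZZZ' from pos 2. Output: "HJZZZZ"
Token 5: backref(off=4, len=3). Copied 'ZZZ' from pos 2. Output: "HJZZZZZZZ"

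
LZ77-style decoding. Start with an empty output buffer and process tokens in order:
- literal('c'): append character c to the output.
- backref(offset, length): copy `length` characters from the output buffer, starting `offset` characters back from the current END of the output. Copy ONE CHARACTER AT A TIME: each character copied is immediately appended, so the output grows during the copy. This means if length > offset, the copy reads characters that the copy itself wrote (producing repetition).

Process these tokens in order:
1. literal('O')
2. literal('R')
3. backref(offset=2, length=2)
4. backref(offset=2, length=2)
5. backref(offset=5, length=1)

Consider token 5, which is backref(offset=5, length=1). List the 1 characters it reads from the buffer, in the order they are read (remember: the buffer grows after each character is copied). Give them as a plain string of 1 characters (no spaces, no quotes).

Token 1: literal('O'). Output: "O"
Token 2: literal('R'). Output: "OR"
Token 3: backref(off=2, len=2). Copied 'OR' from pos 0. Output: "OROR"
Token 4: backref(off=2, len=2). Copied 'OR' from pos 2. Output: "OROROR"
Token 5: backref(off=5, len=1). Buffer before: "OROROR" (len 6)
  byte 1: read out[1]='R', append. Buffer now: "ORORORR"

Answer: R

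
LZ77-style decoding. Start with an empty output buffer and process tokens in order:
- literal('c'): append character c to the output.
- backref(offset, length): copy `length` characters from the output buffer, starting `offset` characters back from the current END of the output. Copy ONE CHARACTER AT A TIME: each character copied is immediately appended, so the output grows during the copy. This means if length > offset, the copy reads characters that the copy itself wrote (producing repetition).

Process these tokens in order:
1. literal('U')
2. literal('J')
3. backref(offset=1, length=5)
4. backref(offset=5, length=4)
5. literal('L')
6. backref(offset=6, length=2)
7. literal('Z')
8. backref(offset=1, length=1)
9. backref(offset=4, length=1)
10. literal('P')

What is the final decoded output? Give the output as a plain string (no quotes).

Token 1: literal('U'). Output: "U"
Token 2: literal('J'). Output: "UJ"
Token 3: backref(off=1, len=5) (overlapping!). Copied 'JJJJJ' from pos 1. Output: "UJJJJJJ"
Token 4: backref(off=5, len=4). Copied 'JJJJ' from pos 2. Output: "UJJJJJJJJJJ"
Token 5: literal('L'). Output: "UJJJJJJJJJJL"
Token 6: backref(off=6, len=2). Copied 'JJ' from pos 6. Output: "UJJJJJJJJJJLJJ"
Token 7: literal('Z'). Output: "UJJJJJJJJJJLJJZ"
Token 8: backref(off=1, len=1). Copied 'Z' from pos 14. Output: "UJJJJJJJJJJLJJZZ"
Token 9: backref(off=4, len=1). Copied 'J' from pos 12. Output: "UJJJJJJJJJJLJJZZJ"
Token 10: literal('P'). Output: "UJJJJJJJJJJLJJZZJP"

Answer: UJJJJJJJJJJLJJZZJP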